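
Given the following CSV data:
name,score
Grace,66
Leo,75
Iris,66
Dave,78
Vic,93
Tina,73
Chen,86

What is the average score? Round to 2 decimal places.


Scores: 66, 75, 66, 78, 93, 73, 86
Sum = 537
Count = 7
Average = 537 / 7 = 76.71

ANSWER: 76.71


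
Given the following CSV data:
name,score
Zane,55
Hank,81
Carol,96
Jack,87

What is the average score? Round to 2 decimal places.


Scores: 55, 81, 96, 87
Sum = 319
Count = 4
Average = 319 / 4 = 79.75

ANSWER: 79.75


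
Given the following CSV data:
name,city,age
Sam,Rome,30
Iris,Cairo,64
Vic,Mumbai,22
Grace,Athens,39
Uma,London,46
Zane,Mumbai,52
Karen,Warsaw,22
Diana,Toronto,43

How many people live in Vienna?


Scanning city column for 'Vienna':
Total matches: 0

ANSWER: 0


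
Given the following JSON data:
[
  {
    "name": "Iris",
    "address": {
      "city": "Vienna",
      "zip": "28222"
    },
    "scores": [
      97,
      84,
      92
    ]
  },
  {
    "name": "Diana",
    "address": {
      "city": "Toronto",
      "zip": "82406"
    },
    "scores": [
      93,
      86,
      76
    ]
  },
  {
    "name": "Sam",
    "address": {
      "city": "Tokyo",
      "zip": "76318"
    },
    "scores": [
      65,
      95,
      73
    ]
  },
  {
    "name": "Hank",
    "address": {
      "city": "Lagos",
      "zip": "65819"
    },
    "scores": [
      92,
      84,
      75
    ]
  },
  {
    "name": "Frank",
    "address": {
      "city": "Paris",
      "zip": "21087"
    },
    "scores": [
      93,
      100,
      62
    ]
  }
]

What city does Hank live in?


Path: records[3].address.city
Value: Lagos

ANSWER: Lagos


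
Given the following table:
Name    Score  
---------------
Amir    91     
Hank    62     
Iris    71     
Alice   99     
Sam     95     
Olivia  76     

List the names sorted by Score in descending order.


Sorting by Score (descending):
  Alice: 99
  Sam: 95
  Amir: 91
  Olivia: 76
  Iris: 71
  Hank: 62


ANSWER: Alice, Sam, Amir, Olivia, Iris, Hank


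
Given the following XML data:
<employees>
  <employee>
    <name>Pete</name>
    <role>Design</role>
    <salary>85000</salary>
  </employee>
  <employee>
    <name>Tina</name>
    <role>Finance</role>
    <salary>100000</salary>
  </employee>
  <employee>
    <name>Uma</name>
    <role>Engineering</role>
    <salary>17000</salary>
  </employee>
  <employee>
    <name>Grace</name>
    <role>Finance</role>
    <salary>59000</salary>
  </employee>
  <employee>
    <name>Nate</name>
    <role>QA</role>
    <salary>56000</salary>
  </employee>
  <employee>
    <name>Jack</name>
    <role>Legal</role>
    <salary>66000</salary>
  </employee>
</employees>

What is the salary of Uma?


Searching for <employee> with <name>Uma</name>
Found at position 3
<salary>17000</salary>

ANSWER: 17000


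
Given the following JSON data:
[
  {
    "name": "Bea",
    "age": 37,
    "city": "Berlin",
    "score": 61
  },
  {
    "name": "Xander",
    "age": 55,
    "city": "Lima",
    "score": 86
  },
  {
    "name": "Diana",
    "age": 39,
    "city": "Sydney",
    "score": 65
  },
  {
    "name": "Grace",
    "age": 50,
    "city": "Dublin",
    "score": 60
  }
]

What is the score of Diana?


Looking up record where name = Diana
Record index: 2
Field 'score' = 65

ANSWER: 65


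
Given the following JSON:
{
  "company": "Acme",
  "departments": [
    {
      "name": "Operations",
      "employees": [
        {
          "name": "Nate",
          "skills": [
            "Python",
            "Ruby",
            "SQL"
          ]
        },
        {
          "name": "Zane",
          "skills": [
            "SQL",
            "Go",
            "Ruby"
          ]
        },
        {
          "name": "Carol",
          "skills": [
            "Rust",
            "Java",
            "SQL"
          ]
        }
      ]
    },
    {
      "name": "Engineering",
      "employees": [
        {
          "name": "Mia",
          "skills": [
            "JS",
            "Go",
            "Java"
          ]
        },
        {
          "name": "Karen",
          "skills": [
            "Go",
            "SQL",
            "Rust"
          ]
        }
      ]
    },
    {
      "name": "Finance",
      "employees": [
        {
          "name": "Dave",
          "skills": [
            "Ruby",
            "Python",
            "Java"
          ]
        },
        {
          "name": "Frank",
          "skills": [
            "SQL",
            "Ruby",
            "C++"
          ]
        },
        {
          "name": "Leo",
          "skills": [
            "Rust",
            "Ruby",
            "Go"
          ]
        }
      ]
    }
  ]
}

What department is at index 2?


Path: departments[2].name
Value: Finance

ANSWER: Finance


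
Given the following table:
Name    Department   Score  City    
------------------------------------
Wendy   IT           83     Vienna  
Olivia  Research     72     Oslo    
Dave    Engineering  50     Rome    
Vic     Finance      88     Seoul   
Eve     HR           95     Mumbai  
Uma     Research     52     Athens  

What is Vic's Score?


Row 4: Vic
Score = 88

ANSWER: 88


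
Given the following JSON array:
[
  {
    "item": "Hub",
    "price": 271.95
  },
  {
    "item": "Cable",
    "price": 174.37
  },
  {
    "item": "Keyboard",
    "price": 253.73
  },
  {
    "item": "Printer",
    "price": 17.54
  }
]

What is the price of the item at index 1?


Array index 1 -> Cable
price = 174.37

ANSWER: 174.37


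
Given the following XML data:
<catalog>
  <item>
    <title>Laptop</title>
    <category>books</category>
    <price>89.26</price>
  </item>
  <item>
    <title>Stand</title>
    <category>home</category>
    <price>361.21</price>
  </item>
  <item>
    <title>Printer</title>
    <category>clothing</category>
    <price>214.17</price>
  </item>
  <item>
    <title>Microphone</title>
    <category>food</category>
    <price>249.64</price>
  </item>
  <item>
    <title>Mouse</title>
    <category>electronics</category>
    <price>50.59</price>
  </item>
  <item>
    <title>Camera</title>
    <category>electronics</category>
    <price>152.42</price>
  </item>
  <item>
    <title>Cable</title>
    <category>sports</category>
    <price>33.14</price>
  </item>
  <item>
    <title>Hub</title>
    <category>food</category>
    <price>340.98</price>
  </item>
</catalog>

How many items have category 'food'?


Scanning <item> elements for <category>food</category>:
  Item 4: Microphone -> MATCH
  Item 8: Hub -> MATCH
Count: 2

ANSWER: 2


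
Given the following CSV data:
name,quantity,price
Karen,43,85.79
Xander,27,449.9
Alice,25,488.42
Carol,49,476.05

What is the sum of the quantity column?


Values in 'quantity' column:
  Row 1: 43
  Row 2: 27
  Row 3: 25
  Row 4: 49
Sum = 43 + 27 + 25 + 49 = 144

ANSWER: 144


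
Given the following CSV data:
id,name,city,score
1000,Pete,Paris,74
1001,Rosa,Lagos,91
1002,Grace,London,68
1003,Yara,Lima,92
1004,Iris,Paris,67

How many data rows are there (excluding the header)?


Counting rows (excluding header):
Header: id,name,city,score
Data rows: 5

ANSWER: 5


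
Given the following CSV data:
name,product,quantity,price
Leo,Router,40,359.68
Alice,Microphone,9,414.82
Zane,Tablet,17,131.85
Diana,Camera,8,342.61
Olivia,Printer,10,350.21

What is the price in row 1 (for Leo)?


Row 1: Leo
Column 'price' = 359.68

ANSWER: 359.68


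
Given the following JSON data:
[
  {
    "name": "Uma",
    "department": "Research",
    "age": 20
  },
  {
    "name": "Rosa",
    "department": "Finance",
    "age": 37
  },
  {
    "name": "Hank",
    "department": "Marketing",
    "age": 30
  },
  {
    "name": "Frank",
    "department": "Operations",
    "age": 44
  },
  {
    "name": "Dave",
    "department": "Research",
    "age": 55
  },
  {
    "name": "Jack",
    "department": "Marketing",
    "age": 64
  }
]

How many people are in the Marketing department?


Scanning records for department = Marketing
  Record 2: Hank
  Record 5: Jack
Count: 2

ANSWER: 2


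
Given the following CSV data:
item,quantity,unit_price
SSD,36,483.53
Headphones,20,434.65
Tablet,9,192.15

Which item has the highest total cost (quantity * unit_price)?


Computing row totals:
  SSD: 17407.08
  Headphones: 8693.0
  Tablet: 1729.35
Maximum: SSD (17407.08)

ANSWER: SSD


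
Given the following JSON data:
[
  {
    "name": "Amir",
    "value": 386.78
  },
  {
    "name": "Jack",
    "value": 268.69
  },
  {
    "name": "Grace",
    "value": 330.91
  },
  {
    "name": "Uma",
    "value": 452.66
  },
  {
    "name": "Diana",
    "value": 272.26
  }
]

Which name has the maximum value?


Comparing values:
  Amir: 386.78
  Jack: 268.69
  Grace: 330.91
  Uma: 452.66
  Diana: 272.26
Maximum: Uma (452.66)

ANSWER: Uma


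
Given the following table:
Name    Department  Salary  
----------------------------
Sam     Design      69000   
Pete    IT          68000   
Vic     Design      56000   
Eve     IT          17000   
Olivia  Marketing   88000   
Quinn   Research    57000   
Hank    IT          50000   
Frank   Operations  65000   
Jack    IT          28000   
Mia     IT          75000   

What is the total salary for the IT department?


IT department members:
  Pete: 68000
  Eve: 17000
  Hank: 50000
  Jack: 28000
  Mia: 75000
Total = 68000 + 17000 + 50000 + 28000 + 75000 = 238000

ANSWER: 238000


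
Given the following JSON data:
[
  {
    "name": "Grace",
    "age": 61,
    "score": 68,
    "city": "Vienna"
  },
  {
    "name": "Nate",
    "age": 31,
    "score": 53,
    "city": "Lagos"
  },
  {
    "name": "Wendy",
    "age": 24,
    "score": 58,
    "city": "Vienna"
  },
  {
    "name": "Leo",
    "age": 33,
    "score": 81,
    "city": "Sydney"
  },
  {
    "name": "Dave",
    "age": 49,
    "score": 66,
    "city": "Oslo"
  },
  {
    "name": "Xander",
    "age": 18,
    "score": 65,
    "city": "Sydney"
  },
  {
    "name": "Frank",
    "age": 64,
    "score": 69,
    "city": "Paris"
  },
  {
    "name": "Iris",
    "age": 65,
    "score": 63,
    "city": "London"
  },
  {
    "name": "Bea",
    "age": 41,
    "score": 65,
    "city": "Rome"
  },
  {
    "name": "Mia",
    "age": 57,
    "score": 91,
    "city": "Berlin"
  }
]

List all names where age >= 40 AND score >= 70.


Checking both conditions:
  Grace (age=61, score=68) -> no
  Nate (age=31, score=53) -> no
  Wendy (age=24, score=58) -> no
  Leo (age=33, score=81) -> no
  Dave (age=49, score=66) -> no
  Xander (age=18, score=65) -> no
  Frank (age=64, score=69) -> no
  Iris (age=65, score=63) -> no
  Bea (age=41, score=65) -> no
  Mia (age=57, score=91) -> YES


ANSWER: Mia


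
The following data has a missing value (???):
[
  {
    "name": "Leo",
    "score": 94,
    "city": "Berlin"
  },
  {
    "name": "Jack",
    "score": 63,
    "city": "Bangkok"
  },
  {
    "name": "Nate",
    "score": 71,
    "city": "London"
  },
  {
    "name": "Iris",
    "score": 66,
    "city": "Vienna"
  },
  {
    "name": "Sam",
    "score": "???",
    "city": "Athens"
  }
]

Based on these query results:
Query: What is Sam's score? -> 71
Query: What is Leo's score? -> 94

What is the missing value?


The missing value is Sam's score
From query: Sam's score = 71

ANSWER: 71


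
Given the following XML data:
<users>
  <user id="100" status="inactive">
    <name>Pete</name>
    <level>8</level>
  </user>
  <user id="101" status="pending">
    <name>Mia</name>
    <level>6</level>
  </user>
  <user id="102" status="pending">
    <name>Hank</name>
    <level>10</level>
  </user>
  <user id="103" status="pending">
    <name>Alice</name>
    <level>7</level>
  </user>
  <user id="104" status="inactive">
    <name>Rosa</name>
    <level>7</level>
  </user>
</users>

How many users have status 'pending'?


Counting users with status='pending':
  Mia (id=101) -> MATCH
  Hank (id=102) -> MATCH
  Alice (id=103) -> MATCH
Count: 3

ANSWER: 3


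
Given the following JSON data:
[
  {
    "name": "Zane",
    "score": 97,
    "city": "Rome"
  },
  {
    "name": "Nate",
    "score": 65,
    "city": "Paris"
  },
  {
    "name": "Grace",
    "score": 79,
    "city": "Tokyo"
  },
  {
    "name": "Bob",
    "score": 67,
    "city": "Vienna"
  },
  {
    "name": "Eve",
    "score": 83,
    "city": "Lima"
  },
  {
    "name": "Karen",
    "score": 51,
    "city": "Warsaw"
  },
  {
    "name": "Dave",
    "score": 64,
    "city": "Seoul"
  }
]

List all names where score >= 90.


Filtering records where score >= 90:
  Zane (score=97) -> YES
  Nate (score=65) -> no
  Grace (score=79) -> no
  Bob (score=67) -> no
  Eve (score=83) -> no
  Karen (score=51) -> no
  Dave (score=64) -> no


ANSWER: Zane


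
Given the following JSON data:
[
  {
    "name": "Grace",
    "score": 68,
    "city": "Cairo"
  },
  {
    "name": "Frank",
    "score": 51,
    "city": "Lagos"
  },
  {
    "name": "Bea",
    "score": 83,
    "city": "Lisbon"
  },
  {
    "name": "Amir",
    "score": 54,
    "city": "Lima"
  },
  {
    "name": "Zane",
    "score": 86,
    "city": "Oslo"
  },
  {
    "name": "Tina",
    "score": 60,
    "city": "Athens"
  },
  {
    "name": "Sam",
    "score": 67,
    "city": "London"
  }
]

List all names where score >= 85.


Filtering records where score >= 85:
  Grace (score=68) -> no
  Frank (score=51) -> no
  Bea (score=83) -> no
  Amir (score=54) -> no
  Zane (score=86) -> YES
  Tina (score=60) -> no
  Sam (score=67) -> no


ANSWER: Zane


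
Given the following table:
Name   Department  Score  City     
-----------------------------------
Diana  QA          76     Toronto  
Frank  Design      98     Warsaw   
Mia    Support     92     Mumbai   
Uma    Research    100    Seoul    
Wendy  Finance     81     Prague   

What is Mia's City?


Row 3: Mia
City = Mumbai

ANSWER: Mumbai


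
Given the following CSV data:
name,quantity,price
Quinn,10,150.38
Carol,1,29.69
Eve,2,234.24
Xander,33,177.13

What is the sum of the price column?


Values in 'price' column:
  Row 1: 150.38
  Row 2: 29.69
  Row 3: 234.24
  Row 4: 177.13
Sum = 150.38 + 29.69 + 234.24 + 177.13 = 591.44

ANSWER: 591.44


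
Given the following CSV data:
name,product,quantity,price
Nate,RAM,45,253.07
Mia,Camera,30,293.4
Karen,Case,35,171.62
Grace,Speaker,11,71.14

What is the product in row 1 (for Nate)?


Row 1: Nate
Column 'product' = RAM

ANSWER: RAM


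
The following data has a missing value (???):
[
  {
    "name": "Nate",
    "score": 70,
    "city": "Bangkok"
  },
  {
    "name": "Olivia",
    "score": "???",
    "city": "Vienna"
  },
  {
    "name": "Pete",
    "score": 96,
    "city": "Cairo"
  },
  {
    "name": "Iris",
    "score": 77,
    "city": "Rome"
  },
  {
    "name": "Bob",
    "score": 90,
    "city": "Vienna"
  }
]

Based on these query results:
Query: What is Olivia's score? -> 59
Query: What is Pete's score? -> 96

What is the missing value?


The missing value is Olivia's score
From query: Olivia's score = 59

ANSWER: 59


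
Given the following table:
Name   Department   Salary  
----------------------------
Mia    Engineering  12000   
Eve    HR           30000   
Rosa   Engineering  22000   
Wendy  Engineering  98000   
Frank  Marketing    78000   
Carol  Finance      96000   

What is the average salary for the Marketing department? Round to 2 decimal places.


Marketing department members:
  Frank: 78000
Sum = 78000
Count = 1
Average = 78000 / 1 = 78000.00

ANSWER: 78000.00


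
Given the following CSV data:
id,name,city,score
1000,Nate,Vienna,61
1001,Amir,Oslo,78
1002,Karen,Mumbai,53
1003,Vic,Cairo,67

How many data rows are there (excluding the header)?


Counting rows (excluding header):
Header: id,name,city,score
Data rows: 4

ANSWER: 4


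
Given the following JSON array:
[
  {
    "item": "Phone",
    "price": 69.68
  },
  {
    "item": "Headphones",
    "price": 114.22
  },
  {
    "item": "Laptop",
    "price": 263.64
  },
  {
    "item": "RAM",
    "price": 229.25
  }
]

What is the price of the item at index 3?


Array index 3 -> RAM
price = 229.25

ANSWER: 229.25


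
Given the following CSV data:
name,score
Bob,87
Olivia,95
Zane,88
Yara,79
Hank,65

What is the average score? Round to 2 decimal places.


Scores: 87, 95, 88, 79, 65
Sum = 414
Count = 5
Average = 414 / 5 = 82.80

ANSWER: 82.80


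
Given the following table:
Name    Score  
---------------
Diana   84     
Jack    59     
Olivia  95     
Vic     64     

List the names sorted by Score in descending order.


Sorting by Score (descending):
  Olivia: 95
  Diana: 84
  Vic: 64
  Jack: 59


ANSWER: Olivia, Diana, Vic, Jack


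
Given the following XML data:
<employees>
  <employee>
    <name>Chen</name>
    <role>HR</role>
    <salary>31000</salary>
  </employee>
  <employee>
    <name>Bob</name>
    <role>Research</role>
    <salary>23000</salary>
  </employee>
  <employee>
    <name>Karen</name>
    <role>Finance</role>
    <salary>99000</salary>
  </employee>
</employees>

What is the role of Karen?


Searching for <employee> with <name>Karen</name>
Found at position 3
<role>Finance</role>

ANSWER: Finance


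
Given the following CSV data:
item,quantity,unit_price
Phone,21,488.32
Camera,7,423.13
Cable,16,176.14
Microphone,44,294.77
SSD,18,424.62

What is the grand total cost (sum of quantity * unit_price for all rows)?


Computing row totals:
  Phone: 21 * 488.32 = 10254.72
  Camera: 7 * 423.13 = 2961.91
  Cable: 16 * 176.14 = 2818.24
  Microphone: 44 * 294.77 = 12969.88
  SSD: 18 * 424.62 = 7643.16
Grand total = 10254.72 + 2961.91 + 2818.24 + 12969.88 + 7643.16 = 36647.91

ANSWER: 36647.91


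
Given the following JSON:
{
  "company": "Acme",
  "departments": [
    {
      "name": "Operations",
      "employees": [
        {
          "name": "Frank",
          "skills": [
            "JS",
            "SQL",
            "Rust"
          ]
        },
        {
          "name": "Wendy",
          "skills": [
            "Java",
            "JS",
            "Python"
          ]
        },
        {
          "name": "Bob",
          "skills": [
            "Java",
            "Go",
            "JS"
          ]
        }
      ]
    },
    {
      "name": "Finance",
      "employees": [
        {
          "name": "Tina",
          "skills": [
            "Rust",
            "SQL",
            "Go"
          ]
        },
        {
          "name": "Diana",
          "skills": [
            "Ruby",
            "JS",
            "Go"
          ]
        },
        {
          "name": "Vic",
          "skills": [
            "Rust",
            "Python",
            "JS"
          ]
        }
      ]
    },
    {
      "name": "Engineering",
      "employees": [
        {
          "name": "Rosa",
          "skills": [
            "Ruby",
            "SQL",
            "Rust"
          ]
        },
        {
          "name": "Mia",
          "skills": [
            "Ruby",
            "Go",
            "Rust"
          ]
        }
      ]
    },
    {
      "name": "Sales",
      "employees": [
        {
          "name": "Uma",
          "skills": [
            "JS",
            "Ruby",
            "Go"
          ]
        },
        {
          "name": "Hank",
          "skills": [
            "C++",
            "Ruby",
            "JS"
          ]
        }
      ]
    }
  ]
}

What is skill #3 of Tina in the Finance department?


Path: departments[1].employees[0].skills[2]
Value: Go

ANSWER: Go


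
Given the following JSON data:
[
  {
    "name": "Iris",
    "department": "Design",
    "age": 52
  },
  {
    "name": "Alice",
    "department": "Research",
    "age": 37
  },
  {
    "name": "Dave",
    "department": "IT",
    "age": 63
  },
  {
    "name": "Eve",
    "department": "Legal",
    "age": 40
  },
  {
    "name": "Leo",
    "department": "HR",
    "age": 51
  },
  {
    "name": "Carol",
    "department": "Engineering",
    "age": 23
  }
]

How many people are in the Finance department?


Scanning records for department = Finance
  No matches found
Count: 0

ANSWER: 0


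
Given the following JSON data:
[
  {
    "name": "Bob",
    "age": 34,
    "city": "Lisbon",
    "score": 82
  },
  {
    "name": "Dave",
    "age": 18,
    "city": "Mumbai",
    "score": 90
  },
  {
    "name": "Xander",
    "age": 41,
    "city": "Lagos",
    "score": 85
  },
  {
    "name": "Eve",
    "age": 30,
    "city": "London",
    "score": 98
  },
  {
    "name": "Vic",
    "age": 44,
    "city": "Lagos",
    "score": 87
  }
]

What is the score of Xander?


Looking up record where name = Xander
Record index: 2
Field 'score' = 85

ANSWER: 85


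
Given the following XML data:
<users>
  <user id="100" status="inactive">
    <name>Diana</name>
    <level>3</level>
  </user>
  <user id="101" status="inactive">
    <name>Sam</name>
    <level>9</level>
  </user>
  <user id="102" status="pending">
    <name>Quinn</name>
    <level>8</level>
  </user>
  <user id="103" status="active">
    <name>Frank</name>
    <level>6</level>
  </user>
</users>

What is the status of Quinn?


Finding user with name = Quinn
user id="102" status="pending"

ANSWER: pending


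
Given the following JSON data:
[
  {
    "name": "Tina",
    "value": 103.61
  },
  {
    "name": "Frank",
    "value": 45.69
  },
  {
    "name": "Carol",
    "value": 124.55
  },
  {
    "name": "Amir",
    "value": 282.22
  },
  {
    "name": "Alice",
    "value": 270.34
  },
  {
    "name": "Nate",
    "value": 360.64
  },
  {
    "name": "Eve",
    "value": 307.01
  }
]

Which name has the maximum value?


Comparing values:
  Tina: 103.61
  Frank: 45.69
  Carol: 124.55
  Amir: 282.22
  Alice: 270.34
  Nate: 360.64
  Eve: 307.01
Maximum: Nate (360.64)

ANSWER: Nate


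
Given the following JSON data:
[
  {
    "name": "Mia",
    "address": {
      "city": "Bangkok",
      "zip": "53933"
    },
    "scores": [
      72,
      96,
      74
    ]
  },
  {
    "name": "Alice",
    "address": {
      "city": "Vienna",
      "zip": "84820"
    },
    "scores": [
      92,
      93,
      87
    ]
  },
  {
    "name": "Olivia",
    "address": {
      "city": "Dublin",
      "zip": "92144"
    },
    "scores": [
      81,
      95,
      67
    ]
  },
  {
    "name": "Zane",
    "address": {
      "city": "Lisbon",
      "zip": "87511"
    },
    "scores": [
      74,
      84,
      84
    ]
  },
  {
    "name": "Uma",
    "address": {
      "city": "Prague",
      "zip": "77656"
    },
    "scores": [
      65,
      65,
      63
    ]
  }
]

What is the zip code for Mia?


Path: records[0].address.zip
Value: 53933

ANSWER: 53933


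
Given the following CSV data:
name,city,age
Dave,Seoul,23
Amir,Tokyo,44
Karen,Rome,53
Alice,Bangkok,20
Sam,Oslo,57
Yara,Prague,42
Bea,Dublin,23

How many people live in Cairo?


Scanning city column for 'Cairo':
Total matches: 0

ANSWER: 0


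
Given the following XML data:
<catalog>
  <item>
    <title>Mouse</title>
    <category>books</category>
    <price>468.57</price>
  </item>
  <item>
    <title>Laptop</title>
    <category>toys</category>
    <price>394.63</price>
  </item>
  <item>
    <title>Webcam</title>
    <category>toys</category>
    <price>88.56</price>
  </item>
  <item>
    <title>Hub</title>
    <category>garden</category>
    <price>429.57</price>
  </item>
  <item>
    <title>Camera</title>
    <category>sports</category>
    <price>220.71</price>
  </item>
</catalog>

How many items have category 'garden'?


Scanning <item> elements for <category>garden</category>:
  Item 4: Hub -> MATCH
Count: 1

ANSWER: 1


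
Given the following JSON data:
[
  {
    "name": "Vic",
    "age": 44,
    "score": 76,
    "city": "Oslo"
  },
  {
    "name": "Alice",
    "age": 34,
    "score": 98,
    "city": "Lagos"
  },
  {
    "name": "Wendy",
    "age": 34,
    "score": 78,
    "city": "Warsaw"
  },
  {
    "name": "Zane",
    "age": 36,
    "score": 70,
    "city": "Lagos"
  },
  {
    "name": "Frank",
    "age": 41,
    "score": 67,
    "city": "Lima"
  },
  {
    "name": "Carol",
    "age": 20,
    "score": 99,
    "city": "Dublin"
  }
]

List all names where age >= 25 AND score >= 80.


Checking both conditions:
  Vic (age=44, score=76) -> no
  Alice (age=34, score=98) -> YES
  Wendy (age=34, score=78) -> no
  Zane (age=36, score=70) -> no
  Frank (age=41, score=67) -> no
  Carol (age=20, score=99) -> no


ANSWER: Alice


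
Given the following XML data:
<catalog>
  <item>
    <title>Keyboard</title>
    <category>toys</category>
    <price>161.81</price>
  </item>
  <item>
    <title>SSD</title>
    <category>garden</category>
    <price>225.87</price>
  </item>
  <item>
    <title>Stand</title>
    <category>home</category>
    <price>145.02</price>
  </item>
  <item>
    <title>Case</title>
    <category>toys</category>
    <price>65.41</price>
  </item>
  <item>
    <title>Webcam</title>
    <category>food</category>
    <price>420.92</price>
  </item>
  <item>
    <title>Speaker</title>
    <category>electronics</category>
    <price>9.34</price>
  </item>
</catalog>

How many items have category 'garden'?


Scanning <item> elements for <category>garden</category>:
  Item 2: SSD -> MATCH
Count: 1

ANSWER: 1


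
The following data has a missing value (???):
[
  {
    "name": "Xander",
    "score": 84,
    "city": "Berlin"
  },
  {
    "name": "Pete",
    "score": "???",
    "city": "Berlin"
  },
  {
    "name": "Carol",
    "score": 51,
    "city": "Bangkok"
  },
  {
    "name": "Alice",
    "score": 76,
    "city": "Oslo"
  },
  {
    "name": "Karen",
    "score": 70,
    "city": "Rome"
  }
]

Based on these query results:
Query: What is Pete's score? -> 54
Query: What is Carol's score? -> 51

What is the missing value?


The missing value is Pete's score
From query: Pete's score = 54

ANSWER: 54


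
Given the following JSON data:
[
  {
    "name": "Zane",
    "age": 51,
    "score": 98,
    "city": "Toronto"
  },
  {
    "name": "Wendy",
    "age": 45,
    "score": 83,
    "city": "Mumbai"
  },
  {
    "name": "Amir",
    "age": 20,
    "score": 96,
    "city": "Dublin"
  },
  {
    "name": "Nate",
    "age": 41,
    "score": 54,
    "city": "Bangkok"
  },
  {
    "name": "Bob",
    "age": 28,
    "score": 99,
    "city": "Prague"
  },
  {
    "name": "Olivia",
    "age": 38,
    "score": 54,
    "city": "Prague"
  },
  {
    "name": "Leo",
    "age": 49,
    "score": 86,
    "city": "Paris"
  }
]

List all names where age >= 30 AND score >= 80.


Checking both conditions:
  Zane (age=51, score=98) -> YES
  Wendy (age=45, score=83) -> YES
  Amir (age=20, score=96) -> no
  Nate (age=41, score=54) -> no
  Bob (age=28, score=99) -> no
  Olivia (age=38, score=54) -> no
  Leo (age=49, score=86) -> YES


ANSWER: Zane, Wendy, Leo


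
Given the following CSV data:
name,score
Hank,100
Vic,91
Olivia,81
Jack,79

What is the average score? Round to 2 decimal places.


Scores: 100, 91, 81, 79
Sum = 351
Count = 4
Average = 351 / 4 = 87.75

ANSWER: 87.75


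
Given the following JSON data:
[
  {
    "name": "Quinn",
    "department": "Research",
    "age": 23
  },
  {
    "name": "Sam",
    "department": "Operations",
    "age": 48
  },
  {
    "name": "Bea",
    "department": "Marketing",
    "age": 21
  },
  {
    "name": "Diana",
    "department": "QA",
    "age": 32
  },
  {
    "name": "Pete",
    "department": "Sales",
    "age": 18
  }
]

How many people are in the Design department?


Scanning records for department = Design
  No matches found
Count: 0

ANSWER: 0


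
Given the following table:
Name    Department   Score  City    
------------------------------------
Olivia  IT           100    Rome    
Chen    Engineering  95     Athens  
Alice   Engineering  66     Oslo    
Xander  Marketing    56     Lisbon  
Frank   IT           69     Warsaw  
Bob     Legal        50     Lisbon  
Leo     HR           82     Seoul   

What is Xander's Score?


Row 4: Xander
Score = 56

ANSWER: 56


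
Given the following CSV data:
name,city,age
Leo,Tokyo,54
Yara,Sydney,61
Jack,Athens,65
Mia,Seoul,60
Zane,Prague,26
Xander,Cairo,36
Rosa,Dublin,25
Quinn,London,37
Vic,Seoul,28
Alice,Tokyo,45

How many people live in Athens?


Scanning city column for 'Athens':
  Row 3: Jack -> MATCH
Total matches: 1

ANSWER: 1


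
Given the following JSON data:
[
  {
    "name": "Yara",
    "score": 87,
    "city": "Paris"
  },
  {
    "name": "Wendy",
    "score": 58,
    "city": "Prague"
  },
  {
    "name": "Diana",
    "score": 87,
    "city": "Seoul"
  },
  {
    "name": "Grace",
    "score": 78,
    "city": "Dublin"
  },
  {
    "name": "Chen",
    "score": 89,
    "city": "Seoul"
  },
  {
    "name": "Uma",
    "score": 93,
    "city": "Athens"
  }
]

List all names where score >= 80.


Filtering records where score >= 80:
  Yara (score=87) -> YES
  Wendy (score=58) -> no
  Diana (score=87) -> YES
  Grace (score=78) -> no
  Chen (score=89) -> YES
  Uma (score=93) -> YES


ANSWER: Yara, Diana, Chen, Uma


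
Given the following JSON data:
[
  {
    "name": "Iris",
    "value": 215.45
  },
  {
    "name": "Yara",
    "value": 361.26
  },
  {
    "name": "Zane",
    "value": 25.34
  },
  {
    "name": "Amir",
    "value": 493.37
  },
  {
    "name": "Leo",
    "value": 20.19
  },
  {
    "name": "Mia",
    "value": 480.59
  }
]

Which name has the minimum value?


Comparing values:
  Iris: 215.45
  Yara: 361.26
  Zane: 25.34
  Amir: 493.37
  Leo: 20.19
  Mia: 480.59
Minimum: Leo (20.19)

ANSWER: Leo


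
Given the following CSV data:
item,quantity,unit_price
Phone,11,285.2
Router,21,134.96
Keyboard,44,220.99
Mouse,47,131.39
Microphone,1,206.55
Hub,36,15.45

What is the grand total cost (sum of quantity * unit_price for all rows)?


Computing row totals:
  Phone: 11 * 285.2 = 3137.2
  Router: 21 * 134.96 = 2834.16
  Keyboard: 44 * 220.99 = 9723.56
  Mouse: 47 * 131.39 = 6175.33
  Microphone: 1 * 206.55 = 206.55
  Hub: 36 * 15.45 = 556.2
Grand total = 3137.2 + 2834.16 + 9723.56 + 6175.33 + 206.55 + 556.2 = 22633.0

ANSWER: 22633.0


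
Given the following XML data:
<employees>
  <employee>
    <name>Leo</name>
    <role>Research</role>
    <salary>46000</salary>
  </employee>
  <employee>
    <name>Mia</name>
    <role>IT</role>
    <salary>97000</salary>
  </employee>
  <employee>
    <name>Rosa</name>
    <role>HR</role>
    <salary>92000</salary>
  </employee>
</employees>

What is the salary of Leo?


Searching for <employee> with <name>Leo</name>
Found at position 1
<salary>46000</salary>

ANSWER: 46000


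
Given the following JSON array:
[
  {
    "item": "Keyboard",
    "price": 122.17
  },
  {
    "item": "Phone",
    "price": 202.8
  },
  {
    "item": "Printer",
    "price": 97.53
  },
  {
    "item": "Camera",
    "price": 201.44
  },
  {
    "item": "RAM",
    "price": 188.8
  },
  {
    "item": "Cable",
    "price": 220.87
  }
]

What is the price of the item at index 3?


Array index 3 -> Camera
price = 201.44

ANSWER: 201.44


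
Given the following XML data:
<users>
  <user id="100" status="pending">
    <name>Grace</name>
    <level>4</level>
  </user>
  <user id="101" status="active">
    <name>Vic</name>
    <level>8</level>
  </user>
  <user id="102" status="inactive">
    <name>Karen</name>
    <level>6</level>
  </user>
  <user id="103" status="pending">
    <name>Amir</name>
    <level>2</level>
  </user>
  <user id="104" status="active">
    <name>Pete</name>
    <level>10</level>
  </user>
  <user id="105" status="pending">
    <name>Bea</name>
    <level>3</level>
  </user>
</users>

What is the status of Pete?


Finding user with name = Pete
user id="104" status="active"

ANSWER: active


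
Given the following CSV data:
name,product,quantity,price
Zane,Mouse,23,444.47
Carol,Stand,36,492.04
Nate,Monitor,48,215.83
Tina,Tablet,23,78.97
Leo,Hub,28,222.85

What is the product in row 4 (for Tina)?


Row 4: Tina
Column 'product' = Tablet

ANSWER: Tablet


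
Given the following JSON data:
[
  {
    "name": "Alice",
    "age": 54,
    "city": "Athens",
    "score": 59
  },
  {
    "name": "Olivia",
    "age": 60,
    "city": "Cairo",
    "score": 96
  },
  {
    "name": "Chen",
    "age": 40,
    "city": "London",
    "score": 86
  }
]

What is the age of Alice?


Looking up record where name = Alice
Record index: 0
Field 'age' = 54

ANSWER: 54


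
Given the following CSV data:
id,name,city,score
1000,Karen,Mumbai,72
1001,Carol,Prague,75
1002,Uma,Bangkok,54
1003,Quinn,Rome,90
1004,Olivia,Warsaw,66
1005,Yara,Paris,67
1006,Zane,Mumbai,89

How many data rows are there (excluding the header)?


Counting rows (excluding header):
Header: id,name,city,score
Data rows: 7

ANSWER: 7


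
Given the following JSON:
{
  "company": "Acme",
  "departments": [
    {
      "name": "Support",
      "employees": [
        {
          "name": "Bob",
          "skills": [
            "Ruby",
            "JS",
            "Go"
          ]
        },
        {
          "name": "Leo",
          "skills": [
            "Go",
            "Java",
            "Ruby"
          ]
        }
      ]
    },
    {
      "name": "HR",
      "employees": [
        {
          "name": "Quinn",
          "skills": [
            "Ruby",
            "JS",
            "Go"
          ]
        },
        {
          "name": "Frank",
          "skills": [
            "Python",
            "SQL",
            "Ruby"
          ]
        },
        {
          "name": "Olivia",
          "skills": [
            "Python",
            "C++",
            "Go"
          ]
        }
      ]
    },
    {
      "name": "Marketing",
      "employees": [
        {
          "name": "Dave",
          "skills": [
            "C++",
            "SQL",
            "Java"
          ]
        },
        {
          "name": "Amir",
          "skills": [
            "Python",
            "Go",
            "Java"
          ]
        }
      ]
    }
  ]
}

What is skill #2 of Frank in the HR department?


Path: departments[1].employees[1].skills[1]
Value: SQL

ANSWER: SQL


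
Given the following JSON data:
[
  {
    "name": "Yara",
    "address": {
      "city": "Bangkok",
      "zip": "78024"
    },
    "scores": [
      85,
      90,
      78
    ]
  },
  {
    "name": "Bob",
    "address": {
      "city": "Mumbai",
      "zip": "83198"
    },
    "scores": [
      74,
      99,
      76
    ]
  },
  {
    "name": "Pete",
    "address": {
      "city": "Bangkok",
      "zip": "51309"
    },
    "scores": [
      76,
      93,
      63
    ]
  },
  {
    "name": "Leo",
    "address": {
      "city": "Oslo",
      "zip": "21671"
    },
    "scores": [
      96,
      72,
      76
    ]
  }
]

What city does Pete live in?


Path: records[2].address.city
Value: Bangkok

ANSWER: Bangkok


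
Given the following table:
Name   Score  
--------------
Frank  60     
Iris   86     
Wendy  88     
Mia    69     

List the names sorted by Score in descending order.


Sorting by Score (descending):
  Wendy: 88
  Iris: 86
  Mia: 69
  Frank: 60


ANSWER: Wendy, Iris, Mia, Frank


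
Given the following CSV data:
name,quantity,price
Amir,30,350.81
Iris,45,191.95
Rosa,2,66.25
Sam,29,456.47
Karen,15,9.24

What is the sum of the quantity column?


Values in 'quantity' column:
  Row 1: 30
  Row 2: 45
  Row 3: 2
  Row 4: 29
  Row 5: 15
Sum = 30 + 45 + 2 + 29 + 15 = 121

ANSWER: 121


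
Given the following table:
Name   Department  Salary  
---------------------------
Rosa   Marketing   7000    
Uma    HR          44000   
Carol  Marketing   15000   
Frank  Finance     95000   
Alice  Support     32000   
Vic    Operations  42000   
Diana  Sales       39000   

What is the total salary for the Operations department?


Operations department members:
  Vic: 42000
Total = 42000 = 42000

ANSWER: 42000


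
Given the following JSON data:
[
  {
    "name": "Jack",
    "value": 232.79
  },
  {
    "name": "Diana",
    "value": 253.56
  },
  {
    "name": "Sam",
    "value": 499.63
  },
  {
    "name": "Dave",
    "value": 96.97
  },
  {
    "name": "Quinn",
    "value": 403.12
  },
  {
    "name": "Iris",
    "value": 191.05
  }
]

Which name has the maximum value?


Comparing values:
  Jack: 232.79
  Diana: 253.56
  Sam: 499.63
  Dave: 96.97
  Quinn: 403.12
  Iris: 191.05
Maximum: Sam (499.63)

ANSWER: Sam


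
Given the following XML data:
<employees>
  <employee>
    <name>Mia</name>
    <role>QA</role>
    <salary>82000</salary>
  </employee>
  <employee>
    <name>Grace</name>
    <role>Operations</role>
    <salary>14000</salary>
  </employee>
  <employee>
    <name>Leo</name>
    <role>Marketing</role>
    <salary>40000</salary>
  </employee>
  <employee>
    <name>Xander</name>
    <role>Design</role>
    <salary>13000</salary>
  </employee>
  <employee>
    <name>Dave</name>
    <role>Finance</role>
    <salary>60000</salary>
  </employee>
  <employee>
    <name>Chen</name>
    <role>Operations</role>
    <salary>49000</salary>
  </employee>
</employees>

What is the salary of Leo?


Searching for <employee> with <name>Leo</name>
Found at position 3
<salary>40000</salary>

ANSWER: 40000


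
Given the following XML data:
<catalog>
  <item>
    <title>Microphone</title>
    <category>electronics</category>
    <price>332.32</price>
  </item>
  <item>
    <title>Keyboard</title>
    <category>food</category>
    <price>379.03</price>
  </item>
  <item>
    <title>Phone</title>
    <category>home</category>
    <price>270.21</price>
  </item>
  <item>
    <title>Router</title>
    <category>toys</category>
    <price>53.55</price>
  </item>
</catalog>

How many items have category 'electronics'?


Scanning <item> elements for <category>electronics</category>:
  Item 1: Microphone -> MATCH
Count: 1

ANSWER: 1


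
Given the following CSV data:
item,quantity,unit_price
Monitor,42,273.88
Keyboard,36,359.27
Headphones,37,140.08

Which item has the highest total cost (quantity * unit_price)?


Computing row totals:
  Monitor: 11502.96
  Keyboard: 12933.72
  Headphones: 5182.96
Maximum: Keyboard (12933.72)

ANSWER: Keyboard


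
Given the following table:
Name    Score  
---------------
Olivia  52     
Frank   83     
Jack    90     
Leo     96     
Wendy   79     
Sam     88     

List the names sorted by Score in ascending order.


Sorting by Score (ascending):
  Olivia: 52
  Wendy: 79
  Frank: 83
  Sam: 88
  Jack: 90
  Leo: 96


ANSWER: Olivia, Wendy, Frank, Sam, Jack, Leo


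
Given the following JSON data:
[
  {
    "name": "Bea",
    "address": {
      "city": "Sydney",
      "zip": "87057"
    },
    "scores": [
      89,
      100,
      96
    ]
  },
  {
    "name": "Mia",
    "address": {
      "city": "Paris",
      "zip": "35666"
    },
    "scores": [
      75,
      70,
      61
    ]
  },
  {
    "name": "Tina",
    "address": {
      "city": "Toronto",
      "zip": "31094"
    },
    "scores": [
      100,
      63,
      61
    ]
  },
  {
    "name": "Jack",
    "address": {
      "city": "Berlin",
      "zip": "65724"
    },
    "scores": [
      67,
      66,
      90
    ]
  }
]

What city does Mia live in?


Path: records[1].address.city
Value: Paris

ANSWER: Paris


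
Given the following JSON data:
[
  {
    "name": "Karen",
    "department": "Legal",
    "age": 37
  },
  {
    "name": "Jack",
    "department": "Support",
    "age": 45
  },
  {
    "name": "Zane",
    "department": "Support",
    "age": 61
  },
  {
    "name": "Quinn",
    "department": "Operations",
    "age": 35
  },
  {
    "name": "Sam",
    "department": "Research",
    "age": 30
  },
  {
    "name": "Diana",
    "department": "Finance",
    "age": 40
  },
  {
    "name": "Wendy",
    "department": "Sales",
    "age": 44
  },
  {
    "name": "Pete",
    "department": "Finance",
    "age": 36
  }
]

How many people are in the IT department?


Scanning records for department = IT
  No matches found
Count: 0

ANSWER: 0


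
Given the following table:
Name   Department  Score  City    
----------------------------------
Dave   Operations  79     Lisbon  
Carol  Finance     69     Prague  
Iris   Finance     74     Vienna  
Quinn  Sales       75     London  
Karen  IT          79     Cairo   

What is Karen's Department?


Row 5: Karen
Department = IT

ANSWER: IT


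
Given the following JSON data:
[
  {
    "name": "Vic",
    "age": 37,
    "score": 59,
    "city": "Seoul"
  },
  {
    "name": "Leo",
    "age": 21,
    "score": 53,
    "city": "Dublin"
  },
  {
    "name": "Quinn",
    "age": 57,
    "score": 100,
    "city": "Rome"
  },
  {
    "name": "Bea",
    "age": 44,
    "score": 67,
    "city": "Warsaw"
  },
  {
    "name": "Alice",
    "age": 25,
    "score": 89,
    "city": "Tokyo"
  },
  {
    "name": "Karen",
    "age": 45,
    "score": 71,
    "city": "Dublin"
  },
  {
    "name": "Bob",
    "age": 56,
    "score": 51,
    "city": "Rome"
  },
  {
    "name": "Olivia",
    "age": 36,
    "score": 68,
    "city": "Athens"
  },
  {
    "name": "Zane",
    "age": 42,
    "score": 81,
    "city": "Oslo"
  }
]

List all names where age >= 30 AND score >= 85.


Checking both conditions:
  Vic (age=37, score=59) -> no
  Leo (age=21, score=53) -> no
  Quinn (age=57, score=100) -> YES
  Bea (age=44, score=67) -> no
  Alice (age=25, score=89) -> no
  Karen (age=45, score=71) -> no
  Bob (age=56, score=51) -> no
  Olivia (age=36, score=68) -> no
  Zane (age=42, score=81) -> no


ANSWER: Quinn
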